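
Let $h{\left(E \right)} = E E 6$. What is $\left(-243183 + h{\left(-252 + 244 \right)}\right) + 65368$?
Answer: $-177431$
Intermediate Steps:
$h{\left(E \right)} = 6 E^{2}$ ($h{\left(E \right)} = E^{2} \cdot 6 = 6 E^{2}$)
$\left(-243183 + h{\left(-252 + 244 \right)}\right) + 65368 = \left(-243183 + 6 \left(-252 + 244\right)^{2}\right) + 65368 = \left(-243183 + 6 \left(-8\right)^{2}\right) + 65368 = \left(-243183 + 6 \cdot 64\right) + 65368 = \left(-243183 + 384\right) + 65368 = -242799 + 65368 = -177431$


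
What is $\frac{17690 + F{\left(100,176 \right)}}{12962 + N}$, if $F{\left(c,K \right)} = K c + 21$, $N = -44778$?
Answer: $- \frac{35311}{31816} \approx -1.1098$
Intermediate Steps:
$F{\left(c,K \right)} = 21 + K c$
$\frac{17690 + F{\left(100,176 \right)}}{12962 + N} = \frac{17690 + \left(21 + 176 \cdot 100\right)}{12962 - 44778} = \frac{17690 + \left(21 + 17600\right)}{-31816} = \left(17690 + 17621\right) \left(- \frac{1}{31816}\right) = 35311 \left(- \frac{1}{31816}\right) = - \frac{35311}{31816}$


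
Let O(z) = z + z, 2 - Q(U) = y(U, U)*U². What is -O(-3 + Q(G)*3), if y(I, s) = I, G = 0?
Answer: -6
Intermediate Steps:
Q(U) = 2 - U³ (Q(U) = 2 - U*U² = 2 - U³)
O(z) = 2*z
-O(-3 + Q(G)*3) = -2*(-3 + (2 - 1*0³)*3) = -2*(-3 + (2 - 1*0)*3) = -2*(-3 + (2 + 0)*3) = -2*(-3 + 2*3) = -2*(-3 + 6) = -2*3 = -1*6 = -6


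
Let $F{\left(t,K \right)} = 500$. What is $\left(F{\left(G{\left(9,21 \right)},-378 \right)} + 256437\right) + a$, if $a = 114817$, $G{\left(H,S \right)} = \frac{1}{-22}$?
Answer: $371754$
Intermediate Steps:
$G{\left(H,S \right)} = - \frac{1}{22}$
$\left(F{\left(G{\left(9,21 \right)},-378 \right)} + 256437\right) + a = \left(500 + 256437\right) + 114817 = 256937 + 114817 = 371754$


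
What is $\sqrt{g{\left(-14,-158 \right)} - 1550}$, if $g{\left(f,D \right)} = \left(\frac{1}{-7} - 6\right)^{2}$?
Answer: $\frac{i \sqrt{74101}}{7} \approx 38.888 i$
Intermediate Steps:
$g{\left(f,D \right)} = \frac{1849}{49}$ ($g{\left(f,D \right)} = \left(- \frac{1}{7} - 6\right)^{2} = \left(- \frac{43}{7}\right)^{2} = \frac{1849}{49}$)
$\sqrt{g{\left(-14,-158 \right)} - 1550} = \sqrt{\frac{1849}{49} - 1550} = \sqrt{- \frac{74101}{49}} = \frac{i \sqrt{74101}}{7}$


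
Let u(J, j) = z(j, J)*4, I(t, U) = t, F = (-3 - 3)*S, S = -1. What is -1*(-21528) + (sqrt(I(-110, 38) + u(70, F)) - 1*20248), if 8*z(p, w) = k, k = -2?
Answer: 1280 + I*sqrt(111) ≈ 1280.0 + 10.536*I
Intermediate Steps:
F = 6 (F = (-3 - 3)*(-1) = -6*(-1) = 6)
z(p, w) = -1/4 (z(p, w) = (1/8)*(-2) = -1/4)
u(J, j) = -1 (u(J, j) = -1/4*4 = -1)
-1*(-21528) + (sqrt(I(-110, 38) + u(70, F)) - 1*20248) = -1*(-21528) + (sqrt(-110 - 1) - 1*20248) = 21528 + (sqrt(-111) - 20248) = 21528 + (I*sqrt(111) - 20248) = 21528 + (-20248 + I*sqrt(111)) = 1280 + I*sqrt(111)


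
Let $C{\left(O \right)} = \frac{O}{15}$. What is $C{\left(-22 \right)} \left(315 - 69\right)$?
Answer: $- \frac{1804}{5} \approx -360.8$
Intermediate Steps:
$C{\left(O \right)} = \frac{O}{15}$ ($C{\left(O \right)} = O \frac{1}{15} = \frac{O}{15}$)
$C{\left(-22 \right)} \left(315 - 69\right) = \frac{1}{15} \left(-22\right) \left(315 - 69\right) = \left(- \frac{22}{15}\right) 246 = - \frac{1804}{5}$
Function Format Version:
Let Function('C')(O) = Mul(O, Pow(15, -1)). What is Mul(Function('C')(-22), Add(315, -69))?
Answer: Rational(-1804, 5) ≈ -360.80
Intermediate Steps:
Function('C')(O) = Mul(Rational(1, 15), O) (Function('C')(O) = Mul(O, Rational(1, 15)) = Mul(Rational(1, 15), O))
Mul(Function('C')(-22), Add(315, -69)) = Mul(Mul(Rational(1, 15), -22), Add(315, -69)) = Mul(Rational(-22, 15), 246) = Rational(-1804, 5)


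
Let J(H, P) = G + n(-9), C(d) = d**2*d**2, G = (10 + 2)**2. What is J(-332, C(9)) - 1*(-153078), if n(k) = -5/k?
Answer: 1379003/9 ≈ 1.5322e+5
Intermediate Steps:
G = 144 (G = 12**2 = 144)
C(d) = d**4
J(H, P) = 1301/9 (J(H, P) = 144 - 5/(-9) = 144 - 5*(-1/9) = 144 + 5/9 = 1301/9)
J(-332, C(9)) - 1*(-153078) = 1301/9 - 1*(-153078) = 1301/9 + 153078 = 1379003/9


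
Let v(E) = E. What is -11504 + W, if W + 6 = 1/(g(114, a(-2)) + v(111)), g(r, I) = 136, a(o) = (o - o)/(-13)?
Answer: -2842969/247 ≈ -11510.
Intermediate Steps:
a(o) = 0 (a(o) = 0*(-1/13) = 0)
W = -1481/247 (W = -6 + 1/(136 + 111) = -6 + 1/247 = -1481/247 ≈ -5.9959)
-11504 + W = -11504 - 1481/247 = -2842969/247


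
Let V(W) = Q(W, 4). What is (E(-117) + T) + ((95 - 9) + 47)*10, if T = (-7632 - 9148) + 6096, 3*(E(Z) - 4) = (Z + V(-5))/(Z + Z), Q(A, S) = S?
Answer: -6563587/702 ≈ -9349.8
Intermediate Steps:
V(W) = 4
E(Z) = 4 + (4 + Z)/(6*Z) (E(Z) = 4 + ((Z + 4)/(Z + Z))/3 = 4 + ((4 + Z)/((2*Z)))/3 = 4 + ((4 + Z)*(1/(2*Z)))/3 = 4 + ((4 + Z)/(2*Z))/3 = 4 + (4 + Z)/(6*Z))
T = -10684 (T = -16780 + 6096 = -10684)
(E(-117) + T) + ((95 - 9) + 47)*10 = ((1/6)*(4 + 25*(-117))/(-117) - 10684) + ((95 - 9) + 47)*10 = ((1/6)*(-1/117)*(4 - 2925) - 10684) + (86 + 47)*10 = ((1/6)*(-1/117)*(-2921) - 10684) + 133*10 = (2921/702 - 10684) + 1330 = -7497247/702 + 1330 = -6563587/702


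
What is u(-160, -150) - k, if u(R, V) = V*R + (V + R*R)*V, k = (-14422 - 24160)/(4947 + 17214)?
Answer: -84067714918/22161 ≈ -3.7935e+6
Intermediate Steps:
k = -38582/22161 ≈ -1.7410
u(R, V) = R*V + V*(V + R²) (u(R, V) = R*V + (V + R²)*V = R*V + V*(V + R²))
u(-160, -150) - k = -150*(-160 - 150 + (-160)²) - 1*(-38582/22161) = -150*(-160 - 150 + 25600) + 38582/22161 = -150*25290 + 38582/22161 = -3793500 + 38582/22161 = -84067714918/22161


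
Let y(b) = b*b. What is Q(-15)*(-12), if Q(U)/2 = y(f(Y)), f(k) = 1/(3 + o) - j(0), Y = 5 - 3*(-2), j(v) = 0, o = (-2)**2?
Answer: -24/49 ≈ -0.48980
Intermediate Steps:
o = 4
Y = 11 (Y = 5 + 6 = 11)
f(k) = 1/7 (f(k) = 1/(3 + 4) - 1*0 = 1/7 + 0 = 1/7)
y(b) = b**2
Q(U) = 2/49 (Q(U) = 2*(1/7)**2 = 2*(1/49) = 2/49)
Q(-15)*(-12) = (2/49)*(-12) = -24/49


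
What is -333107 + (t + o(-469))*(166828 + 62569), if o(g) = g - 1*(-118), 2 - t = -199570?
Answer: 45700366630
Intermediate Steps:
t = 199572 (t = 2 - 1*(-199570) = 2 + 199570 = 199572)
o(g) = 118 + g (o(g) = g + 118 = 118 + g)
-333107 + (t + o(-469))*(166828 + 62569) = -333107 + (199572 + (118 - 469))*(166828 + 62569) = -333107 + (199572 - 351)*229397 = -333107 + 199221*229397 = -333107 + 45700699737 = 45700366630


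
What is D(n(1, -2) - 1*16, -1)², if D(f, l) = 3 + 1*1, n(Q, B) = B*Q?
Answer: 16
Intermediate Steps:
D(f, l) = 4 (D(f, l) = 3 + 1 = 4)
D(n(1, -2) - 1*16, -1)² = 4² = 16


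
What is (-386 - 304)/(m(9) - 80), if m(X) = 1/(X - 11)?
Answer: 60/7 ≈ 8.5714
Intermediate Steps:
m(X) = 1/(-11 + X)
(-386 - 304)/(m(9) - 80) = (-386 - 304)/(1/(-11 + 9) - 80) = -690/(1/(-2) - 80) = -690/(-½ - 80) = -690/(-161/2) = -690*(-2/161) = 60/7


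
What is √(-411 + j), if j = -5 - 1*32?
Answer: 8*I*√7 ≈ 21.166*I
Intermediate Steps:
j = -37 (j = -5 - 32 = -37)
√(-411 + j) = √(-411 - 37) = √(-448) = 8*I*√7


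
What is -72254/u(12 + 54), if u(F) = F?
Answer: -36127/33 ≈ -1094.8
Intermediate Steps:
-72254/u(12 + 54) = -72254/(12 + 54) = -72254/66 = -72254*1/66 = -36127/33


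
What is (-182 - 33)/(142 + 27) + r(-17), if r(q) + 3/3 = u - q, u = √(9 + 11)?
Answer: 2489/169 + 2*√5 ≈ 19.200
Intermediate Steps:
u = 2*√5 (u = √20 = 2*√5 ≈ 4.4721)
r(q) = -1 - q + 2*√5 (r(q) = -1 + (2*√5 - q) = -1 + (-q + 2*√5) = -1 - q + 2*√5)
(-182 - 33)/(142 + 27) + r(-17) = (-182 - 33)/(142 + 27) + (-1 - 1*(-17) + 2*√5) = -215/169 + (-1 + 17 + 2*√5) = -215*1/169 + (16 + 2*√5) = -215/169 + (16 + 2*√5) = 2489/169 + 2*√5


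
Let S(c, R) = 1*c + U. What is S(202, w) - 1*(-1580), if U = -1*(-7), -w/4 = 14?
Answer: 1789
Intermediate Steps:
w = -56 (w = -4*14 = -56)
U = 7
S(c, R) = 7 + c (S(c, R) = 1*c + 7 = c + 7 = 7 + c)
S(202, w) - 1*(-1580) = (7 + 202) - 1*(-1580) = 209 + 1580 = 1789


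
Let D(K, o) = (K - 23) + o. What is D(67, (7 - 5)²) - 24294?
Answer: -24246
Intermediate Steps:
D(K, o) = -23 + K + o (D(K, o) = (-23 + K) + o = -23 + K + o)
D(67, (7 - 5)²) - 24294 = (-23 + 67 + (7 - 5)²) - 24294 = (-23 + 67 + 2²) - 24294 = (-23 + 67 + 4) - 24294 = 48 - 24294 = -24246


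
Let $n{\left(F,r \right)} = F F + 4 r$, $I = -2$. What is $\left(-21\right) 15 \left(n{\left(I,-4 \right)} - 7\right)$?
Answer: $5985$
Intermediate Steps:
$n{\left(F,r \right)} = F^{2} + 4 r$
$\left(-21\right) 15 \left(n{\left(I,-4 \right)} - 7\right) = \left(-21\right) 15 \left(\left(\left(-2\right)^{2} + 4 \left(-4\right)\right) - 7\right) = - 315 \left(\left(4 - 16\right) - 7\right) = - 315 \left(-12 - 7\right) = \left(-315\right) \left(-19\right) = 5985$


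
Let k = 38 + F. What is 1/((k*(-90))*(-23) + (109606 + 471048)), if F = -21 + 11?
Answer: 1/638614 ≈ 1.5659e-6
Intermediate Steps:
F = -10
k = 28 (k = 38 - 10 = 28)
1/((k*(-90))*(-23) + (109606 + 471048)) = 1/((28*(-90))*(-23) + (109606 + 471048)) = 1/(-2520*(-23) + 580654) = 1/(57960 + 580654) = 1/638614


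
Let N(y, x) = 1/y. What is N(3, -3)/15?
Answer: 1/45 ≈ 0.022222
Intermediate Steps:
N(3, -3)/15 = 1/(3*15) = (⅓)*(1/15) = 1/45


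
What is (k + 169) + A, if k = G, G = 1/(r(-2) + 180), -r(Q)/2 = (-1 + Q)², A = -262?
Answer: -15065/162 ≈ -92.994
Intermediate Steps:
r(Q) = -2*(-1 + Q)²
G = 1/162 (G = 1/(-2*(-1 - 2)² + 180) = 1/(-2*(-3)² + 180) = 1/(-2*9 + 180) = 1/(-18 + 180) = 1/162 ≈ 0.0061728)
k = 1/162 ≈ 0.0061728
(k + 169) + A = (1/162 + 169) - 262 = 27379/162 - 262 = -15065/162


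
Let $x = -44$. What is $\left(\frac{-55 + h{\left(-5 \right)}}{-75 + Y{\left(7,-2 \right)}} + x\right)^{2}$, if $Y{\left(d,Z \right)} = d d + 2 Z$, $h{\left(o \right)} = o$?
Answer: $1764$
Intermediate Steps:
$Y{\left(d,Z \right)} = d^{2} + 2 Z$
$\left(\frac{-55 + h{\left(-5 \right)}}{-75 + Y{\left(7,-2 \right)}} + x\right)^{2} = \left(\frac{-55 - 5}{-75 + \left(7^{2} + 2 \left(-2\right)\right)} - 44\right)^{2} = \left(- \frac{60}{-75 + \left(49 - 4\right)} - 44\right)^{2} = \left(- \frac{60}{-75 + 45} - 44\right)^{2} = \left(- \frac{60}{-30} - 44\right)^{2} = \left(\left(-60\right) \left(- \frac{1}{30}\right) - 44\right)^{2} = \left(2 - 44\right)^{2} = \left(-42\right)^{2} = 1764$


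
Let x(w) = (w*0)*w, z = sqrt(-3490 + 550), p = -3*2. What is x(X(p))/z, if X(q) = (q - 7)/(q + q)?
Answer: 0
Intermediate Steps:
p = -6
X(q) = (-7 + q)/(2*q) (X(q) = (-7 + q)/((2*q)) = (-7 + q)*(1/(2*q)) = (-7 + q)/(2*q))
z = 14*I*sqrt(15) (z = sqrt(-2940) = 14*I*sqrt(15) ≈ 54.222*I)
x(w) = 0 (x(w) = 0*w = 0)
x(X(p))/z = 0/((14*I*sqrt(15))) = 0*(-I*sqrt(15)/210) = 0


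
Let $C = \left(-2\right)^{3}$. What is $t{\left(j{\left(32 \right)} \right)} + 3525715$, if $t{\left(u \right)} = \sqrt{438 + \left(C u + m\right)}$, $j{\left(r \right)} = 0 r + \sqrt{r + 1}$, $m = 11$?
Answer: $3525715 + \sqrt{449 - 8 \sqrt{33}} \approx 3.5257 \cdot 10^{6}$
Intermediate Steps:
$C = -8$
$j{\left(r \right)} = \sqrt{1 + r}$ ($j{\left(r \right)} = 0 + \sqrt{1 + r} = \sqrt{1 + r}$)
$t{\left(u \right)} = \sqrt{449 - 8 u}$ ($t{\left(u \right)} = \sqrt{438 - \left(-11 + 8 u\right)} = \sqrt{449 - 8 u}$)
$t{\left(j{\left(32 \right)} \right)} + 3525715 = \sqrt{449 - 8 \sqrt{1 + 32}} + 3525715 = \sqrt{449 - 8 \sqrt{33}} + 3525715 = 3525715 + \sqrt{449 - 8 \sqrt{33}}$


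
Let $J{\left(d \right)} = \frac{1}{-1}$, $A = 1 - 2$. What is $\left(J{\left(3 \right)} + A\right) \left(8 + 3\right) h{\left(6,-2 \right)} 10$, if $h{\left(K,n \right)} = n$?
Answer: $440$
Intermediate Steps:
$A = -1$
$J{\left(d \right)} = -1$
$\left(J{\left(3 \right)} + A\right) \left(8 + 3\right) h{\left(6,-2 \right)} 10 = \left(-1 - 1\right) \left(8 + 3\right) \left(-2\right) 10 = \left(-2\right) 11 \left(-2\right) 10 = \left(-22\right) \left(-2\right) 10 = 44 \cdot 10 = 440$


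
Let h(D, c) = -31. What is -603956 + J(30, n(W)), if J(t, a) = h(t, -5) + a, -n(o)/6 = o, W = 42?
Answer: -604239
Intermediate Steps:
n(o) = -6*o
J(t, a) = -31 + a
-603956 + J(30, n(W)) = -603956 + (-31 - 6*42) = -603956 + (-31 - 252) = -603956 - 283 = -604239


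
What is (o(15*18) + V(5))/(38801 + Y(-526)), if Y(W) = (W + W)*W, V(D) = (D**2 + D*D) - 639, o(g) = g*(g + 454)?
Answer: 194891/592153 ≈ 0.32912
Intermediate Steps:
o(g) = g*(454 + g)
V(D) = -639 + 2*D**2 (V(D) = (D**2 + D**2) - 639 = 2*D**2 - 639 = -639 + 2*D**2)
Y(W) = 2*W**2 (Y(W) = (2*W)*W = 2*W**2)
(o(15*18) + V(5))/(38801 + Y(-526)) = ((15*18)*(454 + 15*18) + (-639 + 2*5**2))/(38801 + 2*(-526)**2) = (270*(454 + 270) + (-639 + 2*25))/(38801 + 2*276676) = (270*724 + (-639 + 50))/(38801 + 553352) = (195480 - 589)/592153 = 194891*(1/592153) = 194891/592153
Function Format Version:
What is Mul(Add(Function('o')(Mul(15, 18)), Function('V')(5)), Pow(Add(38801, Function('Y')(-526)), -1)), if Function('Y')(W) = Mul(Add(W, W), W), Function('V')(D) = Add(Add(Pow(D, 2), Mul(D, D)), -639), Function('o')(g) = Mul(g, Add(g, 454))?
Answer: Rational(194891, 592153) ≈ 0.32912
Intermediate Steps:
Function('o')(g) = Mul(g, Add(454, g))
Function('V')(D) = Add(-639, Mul(2, Pow(D, 2))) (Function('V')(D) = Add(Add(Pow(D, 2), Pow(D, 2)), -639) = Add(Mul(2, Pow(D, 2)), -639) = Add(-639, Mul(2, Pow(D, 2))))
Function('Y')(W) = Mul(2, Pow(W, 2)) (Function('Y')(W) = Mul(Mul(2, W), W) = Mul(2, Pow(W, 2)))
Mul(Add(Function('o')(Mul(15, 18)), Function('V')(5)), Pow(Add(38801, Function('Y')(-526)), -1)) = Mul(Add(Mul(Mul(15, 18), Add(454, Mul(15, 18))), Add(-639, Mul(2, Pow(5, 2)))), Pow(Add(38801, Mul(2, Pow(-526, 2))), -1)) = Mul(Add(Mul(270, Add(454, 270)), Add(-639, Mul(2, 25))), Pow(Add(38801, Mul(2, 276676)), -1)) = Mul(Add(Mul(270, 724), Add(-639, 50)), Pow(Add(38801, 553352), -1)) = Mul(Add(195480, -589), Pow(592153, -1)) = Mul(194891, Rational(1, 592153)) = Rational(194891, 592153)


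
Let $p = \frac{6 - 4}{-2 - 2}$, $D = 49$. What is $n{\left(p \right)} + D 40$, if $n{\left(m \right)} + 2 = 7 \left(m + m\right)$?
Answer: $1951$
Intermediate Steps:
$p = - \frac{1}{2}$ ($p = \frac{2}{-4} = 2 \left(- \frac{1}{4}\right) = - \frac{1}{2} \approx -0.5$)
$n{\left(m \right)} = -2 + 14 m$ ($n{\left(m \right)} = -2 + 7 \left(m + m\right) = -2 + 7 \cdot 2 m = -2 + 14 m$)
$n{\left(p \right)} + D 40 = \left(-2 + 14 \left(- \frac{1}{2}\right)\right) + 49 \cdot 40 = \left(-2 - 7\right) + 1960 = -9 + 1960 = 1951$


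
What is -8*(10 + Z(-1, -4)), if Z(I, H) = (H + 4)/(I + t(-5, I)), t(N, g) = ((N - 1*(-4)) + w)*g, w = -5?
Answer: -80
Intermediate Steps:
t(N, g) = g*(-1 + N) (t(N, g) = ((N - 1*(-4)) - 5)*g = ((N + 4) - 5)*g = ((4 + N) - 5)*g = (-1 + N)*g = g*(-1 + N))
Z(I, H) = -(4 + H)/(5*I) (Z(I, H) = (H + 4)/(I + I*(-1 - 5)) = (4 + H)/(I + I*(-6)) = (4 + H)/(I - 6*I) = (4 + H)/((-5*I)) = (4 + H)*(-1/(5*I)) = -(4 + H)/(5*I))
-8*(10 + Z(-1, -4)) = -8*(10 + (⅕)*(-4 - 1*(-4))/(-1)) = -8*(10 + (⅕)*(-1)*(-4 + 4)) = -8*(10 + (⅕)*(-1)*0) = -8*(10 + 0) = -8*10 = -80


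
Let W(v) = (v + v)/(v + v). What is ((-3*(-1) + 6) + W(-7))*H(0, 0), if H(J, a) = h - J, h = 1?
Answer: 10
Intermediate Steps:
H(J, a) = 1 - J
W(v) = 1 (W(v) = (2*v)/((2*v)) = (2*v)*(1/(2*v)) = 1)
((-3*(-1) + 6) + W(-7))*H(0, 0) = ((-3*(-1) + 6) + 1)*(1 - 1*0) = ((3 + 6) + 1)*(1 + 0) = (9 + 1)*1 = 10*1 = 10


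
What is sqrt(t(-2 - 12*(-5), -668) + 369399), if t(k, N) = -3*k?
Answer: 15*sqrt(1641) ≈ 607.64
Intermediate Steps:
sqrt(t(-2 - 12*(-5), -668) + 369399) = sqrt(-3*(-2 - 12*(-5)) + 369399) = sqrt(-3*(-2 + 60) + 369399) = sqrt(-3*58 + 369399) = sqrt(-174 + 369399) = sqrt(369225) = 15*sqrt(1641)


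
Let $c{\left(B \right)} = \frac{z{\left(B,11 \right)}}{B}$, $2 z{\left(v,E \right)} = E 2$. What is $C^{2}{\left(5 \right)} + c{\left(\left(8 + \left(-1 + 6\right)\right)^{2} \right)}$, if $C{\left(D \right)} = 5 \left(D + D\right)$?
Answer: $\frac{422511}{169} \approx 2500.1$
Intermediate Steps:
$z{\left(v,E \right)} = E$ ($z{\left(v,E \right)} = \frac{E 2}{2} = \frac{2 E}{2} = E$)
$C{\left(D \right)} = 10 D$ ($C{\left(D \right)} = 5 \cdot 2 D = 10 D$)
$c{\left(B \right)} = \frac{11}{B}$
$C^{2}{\left(5 \right)} + c{\left(\left(8 + \left(-1 + 6\right)\right)^{2} \right)} = \left(10 \cdot 5\right)^{2} + \frac{11}{\left(8 + \left(-1 + 6\right)\right)^{2}} = 50^{2} + \frac{11}{\left(8 + 5\right)^{2}} = 2500 + \frac{11}{13^{2}} = 2500 + \frac{11}{169} = \frac{422511}{169}$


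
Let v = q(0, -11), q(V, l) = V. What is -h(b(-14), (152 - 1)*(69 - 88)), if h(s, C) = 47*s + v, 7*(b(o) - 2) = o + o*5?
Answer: 470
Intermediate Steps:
v = 0
b(o) = 2 + 6*o/7 (b(o) = 2 + (o + o*5)/7 = 2 + (o + 5*o)/7 = 2 + (6*o)/7 = 2 + 6*o/7)
h(s, C) = 47*s (h(s, C) = 47*s + 0 = 47*s)
-h(b(-14), (152 - 1)*(69 - 88)) = -47*(2 + (6/7)*(-14)) = -47*(2 - 12) = -47*(-10) = -1*(-470) = 470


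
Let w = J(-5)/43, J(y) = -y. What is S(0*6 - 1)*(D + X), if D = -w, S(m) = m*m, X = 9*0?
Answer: -5/43 ≈ -0.11628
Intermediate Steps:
w = 5/43 (w = -1*(-5)/43 = 5*(1/43) = 5/43 ≈ 0.11628)
X = 0
S(m) = m²
D = -5/43 (D = -1*5/43 = -5/43 ≈ -0.11628)
S(0*6 - 1)*(D + X) = (0*6 - 1)²*(-5/43 + 0) = (0 - 1)²*(-5/43) = (-1)²*(-5/43) = 1*(-5/43) = -5/43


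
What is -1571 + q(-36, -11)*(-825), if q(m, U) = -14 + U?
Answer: 19054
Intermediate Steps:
-1571 + q(-36, -11)*(-825) = -1571 + (-14 - 11)*(-825) = -1571 - 25*(-825) = -1571 + 20625 = 19054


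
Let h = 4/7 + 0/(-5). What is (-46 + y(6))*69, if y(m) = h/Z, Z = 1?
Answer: -21942/7 ≈ -3134.6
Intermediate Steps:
h = 4/7 (h = 4*(⅐) + 0*(-⅕) = 4/7 + 0 = 4/7 ≈ 0.57143)
y(m) = 4/7 (y(m) = (4/7)/1 = (4/7)*1 = 4/7)
(-46 + y(6))*69 = (-46 + 4/7)*69 = -318/7*69 = -21942/7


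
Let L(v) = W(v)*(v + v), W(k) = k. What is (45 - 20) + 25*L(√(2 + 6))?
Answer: 425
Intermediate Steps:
L(v) = 2*v² (L(v) = v*(v + v) = v*(2*v) = 2*v²)
(45 - 20) + 25*L(√(2 + 6)) = (45 - 20) + 25*(2*(√(2 + 6))²) = 25 + 25*(2*(√8)²) = 25 + 25*(2*(2*√2)²) = 25 + 25*(2*8) = 25 + 25*16 = 25 + 400 = 425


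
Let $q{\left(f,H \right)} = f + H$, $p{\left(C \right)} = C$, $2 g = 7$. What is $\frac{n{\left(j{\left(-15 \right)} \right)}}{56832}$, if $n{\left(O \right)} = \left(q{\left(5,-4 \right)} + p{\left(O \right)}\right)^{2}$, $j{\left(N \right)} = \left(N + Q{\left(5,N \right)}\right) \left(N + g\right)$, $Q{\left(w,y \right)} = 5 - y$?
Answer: $\frac{12769}{227328} \approx 0.05617$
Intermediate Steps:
$g = \frac{7}{2}$ ($g = \frac{1}{2} \cdot 7 = \frac{7}{2} \approx 3.5$)
$q{\left(f,H \right)} = H + f$
$j{\left(N \right)} = \frac{35}{2} + 5 N$ ($j{\left(N \right)} = \left(N - \left(-5 + N\right)\right) \left(N + \frac{7}{2}\right) = 5 \left(\frac{7}{2} + N\right) = \frac{35}{2} + 5 N$)
$n{\left(O \right)} = \left(1 + O\right)^{2}$ ($n{\left(O \right)} = \left(\left(-4 + 5\right) + O\right)^{2} = \left(1 + O\right)^{2}$)
$\frac{n{\left(j{\left(-15 \right)} \right)}}{56832} = \frac{\left(1 + \left(\frac{35}{2} + 5 \left(-15\right)\right)\right)^{2}}{56832} = \left(1 + \left(\frac{35}{2} - 75\right)\right)^{2} \cdot \frac{1}{56832} = \left(1 - \frac{115}{2}\right)^{2} \cdot \frac{1}{56832} = \left(- \frac{113}{2}\right)^{2} \cdot \frac{1}{56832} = \frac{12769}{4} \cdot \frac{1}{56832} = \frac{12769}{227328}$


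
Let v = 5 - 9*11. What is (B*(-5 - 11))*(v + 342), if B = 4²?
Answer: -63488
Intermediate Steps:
B = 16
v = -94 (v = 5 - 99 = -94)
(B*(-5 - 11))*(v + 342) = (16*(-5 - 11))*(-94 + 342) = (16*(-16))*248 = -256*248 = -63488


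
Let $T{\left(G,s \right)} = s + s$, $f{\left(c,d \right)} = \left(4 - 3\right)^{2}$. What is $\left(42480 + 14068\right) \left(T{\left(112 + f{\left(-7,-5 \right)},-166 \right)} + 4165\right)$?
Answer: $216748484$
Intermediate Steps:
$f{\left(c,d \right)} = 1$ ($f{\left(c,d \right)} = 1^{2} = 1$)
$T{\left(G,s \right)} = 2 s$
$\left(42480 + 14068\right) \left(T{\left(112 + f{\left(-7,-5 \right)},-166 \right)} + 4165\right) = \left(42480 + 14068\right) \left(2 \left(-166\right) + 4165\right) = 56548 \left(-332 + 4165\right) = 56548 \cdot 3833 = 216748484$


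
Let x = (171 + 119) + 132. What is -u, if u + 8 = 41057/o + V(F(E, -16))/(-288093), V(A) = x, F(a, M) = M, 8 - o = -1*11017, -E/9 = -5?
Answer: 4528740283/1058741775 ≈ 4.2775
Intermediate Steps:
E = 45 (E = -9*(-5) = 45)
o = 11025 (o = 8 - (-1)*11017 = 8 - 1*(-11017) = 8 + 11017 = 11025)
x = 422 (x = 290 + 132 = 422)
V(A) = 422
u = -4528740283/1058741775 (u = -8 + (41057/11025 + 422/(-288093)) = -8 + (41057*(1/11025) + 422*(-1/288093)) = -8 + (41057/11025 - 422/288093) = -8 + 3941193917/1058741775 = -4528740283/1058741775 ≈ -4.2775)
-u = -1*(-4528740283/1058741775) = 4528740283/1058741775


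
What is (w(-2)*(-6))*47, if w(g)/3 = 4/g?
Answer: 1692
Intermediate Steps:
w(g) = 12/g (w(g) = 3*(4/g) = 12/g)
(w(-2)*(-6))*47 = ((12/(-2))*(-6))*47 = ((12*(-½))*(-6))*47 = -6*(-6)*47 = 36*47 = 1692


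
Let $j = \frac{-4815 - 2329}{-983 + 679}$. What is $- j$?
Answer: $- \frac{47}{2} \approx -23.5$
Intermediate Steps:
$j = \frac{47}{2}$ ($j = - \frac{7144}{-304} = \left(-7144\right) \left(- \frac{1}{304}\right) = \frac{47}{2} \approx 23.5$)
$- j = \left(-1\right) \frac{47}{2} = - \frac{47}{2}$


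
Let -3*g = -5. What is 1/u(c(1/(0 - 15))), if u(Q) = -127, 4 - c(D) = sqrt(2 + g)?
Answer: -1/127 ≈ -0.0078740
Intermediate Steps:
g = 5/3 (g = -1/3*(-5) = 5/3 ≈ 1.6667)
c(D) = 4 - sqrt(33)/3 (c(D) = 4 - sqrt(2 + 5/3) = 4 - sqrt(11/3) = 4 - sqrt(33)/3)
1/u(c(1/(0 - 15))) = 1/(-127) = -1/127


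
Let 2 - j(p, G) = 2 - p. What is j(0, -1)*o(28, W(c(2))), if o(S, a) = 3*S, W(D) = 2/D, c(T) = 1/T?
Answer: 0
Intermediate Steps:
c(T) = 1/T
j(p, G) = p (j(p, G) = 2 - (2 - p) = 2 + (-2 + p) = p)
j(0, -1)*o(28, W(c(2))) = 0*(3*28) = 0*84 = 0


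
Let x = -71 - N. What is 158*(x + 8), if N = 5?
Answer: -10744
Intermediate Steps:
x = -76 (x = -71 - 1*5 = -71 - 5 = -76)
158*(x + 8) = 158*(-76 + 8) = 158*(-68) = -10744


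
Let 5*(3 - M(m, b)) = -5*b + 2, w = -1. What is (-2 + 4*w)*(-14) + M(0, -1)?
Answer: 428/5 ≈ 85.600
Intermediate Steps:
M(m, b) = 13/5 + b (M(m, b) = 3 - (-5*b + 2)/5 = 3 - (2 - 5*b)/5 = 3 + (-2/5 + b) = 13/5 + b)
(-2 + 4*w)*(-14) + M(0, -1) = (-2 + 4*(-1))*(-14) + (13/5 - 1) = (-2 - 4)*(-14) + 8/5 = -6*(-14) + 8/5 = 84 + 8/5 = 428/5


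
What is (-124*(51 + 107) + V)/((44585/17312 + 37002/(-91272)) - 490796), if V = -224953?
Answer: 16100240241120/32312656452677 ≈ 0.49826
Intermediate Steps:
(-124*(51 + 107) + V)/((44585/17312 + 37002/(-91272)) - 490796) = (-124*(51 + 107) - 224953)/((44585/17312 + 37002/(-91272)) - 490796) = (-124*158 - 224953)/((44585*(1/17312) + 37002*(-1/91272)) - 490796) = (-19592 - 224953)/((44585/17312 - 6167/15212) - 490796) = -244545/(142865979/65837536 - 490796) = -244545/(-32312656452677/65837536) = -244545*(-65837536/32312656452677) = 16100240241120/32312656452677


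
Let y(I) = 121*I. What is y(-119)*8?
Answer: -115192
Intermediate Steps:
y(-119)*8 = (121*(-119))*8 = -14399*8 = -115192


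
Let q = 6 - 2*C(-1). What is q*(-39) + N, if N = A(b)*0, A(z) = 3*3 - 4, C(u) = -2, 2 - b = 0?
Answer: -390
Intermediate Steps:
b = 2 (b = 2 - 1*0 = 2 + 0 = 2)
q = 10 (q = 6 - 2*(-2) = 6 + 4 = 10)
A(z) = 5 (A(z) = 9 - 4 = 5)
N = 0 (N = 5*0 = 0)
q*(-39) + N = 10*(-39) + 0 = -390 + 0 = -390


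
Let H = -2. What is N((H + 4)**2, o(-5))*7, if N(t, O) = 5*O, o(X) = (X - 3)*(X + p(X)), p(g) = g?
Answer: 2800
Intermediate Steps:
o(X) = 2*X*(-3 + X) (o(X) = (X - 3)*(X + X) = (-3 + X)*(2*X) = 2*X*(-3 + X))
N((H + 4)**2, o(-5))*7 = (5*(2*(-5)*(-3 - 5)))*7 = (5*(2*(-5)*(-8)))*7 = (5*80)*7 = 400*7 = 2800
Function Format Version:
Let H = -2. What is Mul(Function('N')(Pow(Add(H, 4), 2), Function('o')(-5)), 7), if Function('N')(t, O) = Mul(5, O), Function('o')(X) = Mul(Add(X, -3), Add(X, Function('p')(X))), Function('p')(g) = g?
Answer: 2800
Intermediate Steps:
Function('o')(X) = Mul(2, X, Add(-3, X)) (Function('o')(X) = Mul(Add(X, -3), Add(X, X)) = Mul(Add(-3, X), Mul(2, X)) = Mul(2, X, Add(-3, X)))
Mul(Function('N')(Pow(Add(H, 4), 2), Function('o')(-5)), 7) = Mul(Mul(5, Mul(2, -5, Add(-3, -5))), 7) = Mul(Mul(5, Mul(2, -5, -8)), 7) = Mul(Mul(5, 80), 7) = Mul(400, 7) = 2800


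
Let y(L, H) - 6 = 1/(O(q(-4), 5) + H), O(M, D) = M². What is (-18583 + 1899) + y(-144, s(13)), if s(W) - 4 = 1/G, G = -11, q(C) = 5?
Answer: -5303593/318 ≈ -16678.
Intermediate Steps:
s(W) = 43/11 (s(W) = 4 + 1/(-11) = 4 - 1/11 = 43/11)
y(L, H) = 6 + 1/(25 + H) (y(L, H) = 6 + 1/(5² + H) = 6 + 1/(25 + H))
(-18583 + 1899) + y(-144, s(13)) = (-18583 + 1899) + (151 + 6*(43/11))/(25 + 43/11) = -16684 + (151 + 258/11)/(318/11) = -16684 + (11/318)*(1919/11) = -16684 + 1919/318 = -5303593/318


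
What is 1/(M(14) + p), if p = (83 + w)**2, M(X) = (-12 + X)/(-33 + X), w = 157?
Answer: 19/1094398 ≈ 1.7361e-5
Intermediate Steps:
M(X) = (-12 + X)/(-33 + X)
p = 57600 (p = (83 + 157)**2 = 240**2 = 57600)
1/(M(14) + p) = 1/((-12 + 14)/(-33 + 14) + 57600) = 1/(2/(-19) + 57600) = 1/(-1/19*2 + 57600) = 1/(-2/19 + 57600) = 1/(1094398/19) = 19/1094398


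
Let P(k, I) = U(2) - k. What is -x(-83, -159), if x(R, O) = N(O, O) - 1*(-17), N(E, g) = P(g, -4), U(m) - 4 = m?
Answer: -182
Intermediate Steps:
U(m) = 4 + m
P(k, I) = 6 - k (P(k, I) = (4 + 2) - k = 6 - k)
N(E, g) = 6 - g
x(R, O) = 23 - O (x(R, O) = (6 - O) - 1*(-17) = (6 - O) + 17 = 23 - O)
-x(-83, -159) = -(23 - 1*(-159)) = -(23 + 159) = -1*182 = -182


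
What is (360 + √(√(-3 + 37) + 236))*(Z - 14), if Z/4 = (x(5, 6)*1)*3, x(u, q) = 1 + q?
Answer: 25200 + 70*√(236 + √34) ≈ 26289.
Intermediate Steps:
Z = 84 (Z = 4*(((1 + 6)*1)*3) = 4*((7*1)*3) = 4*(7*3) = 4*21 = 84)
(360 + √(√(-3 + 37) + 236))*(Z - 14) = (360 + √(√(-3 + 37) + 236))*(84 - 14) = (360 + √(√34 + 236))*70 = (360 + √(236 + √34))*70 = 25200 + 70*√(236 + √34)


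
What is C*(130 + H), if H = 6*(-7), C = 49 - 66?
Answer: -1496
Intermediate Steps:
C = -17
H = -42
C*(130 + H) = -17*(130 - 42) = -17*88 = -1496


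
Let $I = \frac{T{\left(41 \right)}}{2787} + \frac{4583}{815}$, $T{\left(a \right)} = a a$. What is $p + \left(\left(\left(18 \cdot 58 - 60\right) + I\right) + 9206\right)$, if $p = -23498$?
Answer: $- \frac{30213714904}{2271405} \approx -13302.0$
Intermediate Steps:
$T{\left(a \right)} = a^{2}$
$I = \frac{14142836}{2271405}$ ($I = \frac{41^{2}}{2787} + \frac{4583}{815} = 1681 \cdot \frac{1}{2787} + 4583 \cdot \frac{1}{815} = \frac{1681}{2787} + \frac{4583}{815} = \frac{14142836}{2271405} \approx 6.2265$)
$p + \left(\left(\left(18 \cdot 58 - 60\right) + I\right) + 9206\right) = -23498 + \left(\left(\left(18 \cdot 58 - 60\right) + \frac{14142836}{2271405}\right) + 9206\right) = -23498 + \left(\left(\left(1044 - 60\right) + \frac{14142836}{2271405}\right) + 9206\right) = -23498 + \left(\left(984 + \frac{14142836}{2271405}\right) + 9206\right) = -23498 + \left(\frac{2249205356}{2271405} + 9206\right) = -23498 + \frac{23159759786}{2271405} = - \frac{30213714904}{2271405}$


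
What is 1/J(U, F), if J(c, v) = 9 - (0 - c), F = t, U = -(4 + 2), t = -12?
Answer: ⅓ ≈ 0.33333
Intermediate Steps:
U = -6 (U = -1*6 = -6)
F = -12
J(c, v) = 9 + c (J(c, v) = 9 - (-1)*c = 9 + c)
1/J(U, F) = 1/(9 - 6) = 1/3 = ⅓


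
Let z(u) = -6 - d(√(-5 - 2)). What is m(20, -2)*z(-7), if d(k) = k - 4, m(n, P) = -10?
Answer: 20 + 10*I*√7 ≈ 20.0 + 26.458*I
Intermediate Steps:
d(k) = -4 + k
z(u) = -2 - I*√7 (z(u) = -6 - (-4 + √(-5 - 2)) = -6 - (-4 + √(-7)) = -6 - (-4 + I*√7) = -6 + (4 - I*√7) = -2 - I*√7)
m(20, -2)*z(-7) = -10*(-2 - I*√7) = 20 + 10*I*√7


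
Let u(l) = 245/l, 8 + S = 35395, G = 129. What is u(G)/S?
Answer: 245/4564923 ≈ 5.3670e-5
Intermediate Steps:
S = 35387 (S = -8 + 35395 = 35387)
u(G)/S = (245/129)/35387 = (245*(1/129))*(1/35387) = (245/129)*(1/35387) = 245/4564923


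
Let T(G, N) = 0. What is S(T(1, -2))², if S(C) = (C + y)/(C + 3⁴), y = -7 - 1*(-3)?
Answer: 16/6561 ≈ 0.0024387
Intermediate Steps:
y = -4 (y = -7 + 3 = -4)
S(C) = (-4 + C)/(81 + C) (S(C) = (C - 4)/(C + 3⁴) = (-4 + C)/(C + 81) = (-4 + C)/(81 + C))
S(T(1, -2))² = ((-4 + 0)/(81 + 0))² = (-4/81)² = 16/6561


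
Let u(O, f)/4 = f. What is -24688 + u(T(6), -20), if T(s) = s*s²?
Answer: -24768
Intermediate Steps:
T(s) = s³
u(O, f) = 4*f
-24688 + u(T(6), -20) = -24688 + 4*(-20) = -24688 - 80 = -24768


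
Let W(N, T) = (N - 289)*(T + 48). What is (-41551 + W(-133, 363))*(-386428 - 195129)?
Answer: 125030684101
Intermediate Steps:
W(N, T) = (-289 + N)*(48 + T)
(-41551 + W(-133, 363))*(-386428 - 195129) = (-41551 + (-13872 - 289*363 + 48*(-133) - 133*363))*(-386428 - 195129) = (-41551 + (-13872 - 104907 - 6384 - 48279))*(-581557) = (-41551 - 173442)*(-581557) = -214993*(-581557) = 125030684101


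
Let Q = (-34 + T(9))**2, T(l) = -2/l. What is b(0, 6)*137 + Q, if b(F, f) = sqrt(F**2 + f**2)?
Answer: 161446/81 ≈ 1993.2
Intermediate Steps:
Q = 94864/81 (Q = (-34 - 2/9)**2 = (-308/9)**2 = 94864/81 ≈ 1171.2)
b(0, 6)*137 + Q = sqrt(0**2 + 6**2)*137 + 94864/81 = sqrt(0 + 36)*137 + 94864/81 = sqrt(36)*137 + 94864/81 = 6*137 + 94864/81 = 822 + 94864/81 = 161446/81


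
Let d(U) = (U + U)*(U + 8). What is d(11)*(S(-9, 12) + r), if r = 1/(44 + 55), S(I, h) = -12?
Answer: -45106/9 ≈ -5011.8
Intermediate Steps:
r = 1/99 ≈ 0.010101
d(U) = 2*U*(8 + U) (d(U) = (2*U)*(8 + U) = 2*U*(8 + U))
d(11)*(S(-9, 12) + r) = (2*11*(8 + 11))*(-12 + 1/99) = (2*11*19)*(-1187/99) = 418*(-1187/99) = -45106/9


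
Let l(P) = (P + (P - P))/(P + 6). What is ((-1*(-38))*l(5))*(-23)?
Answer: -4370/11 ≈ -397.27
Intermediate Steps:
l(P) = P/(6 + P) (l(P) = (P + 0)/(6 + P) = P/(6 + P))
((-1*(-38))*l(5))*(-23) = ((-1*(-38))*(5/(6 + 5)))*(-23) = (38*(5/11))*(-23) = (190/11)*(-23) = -4370/11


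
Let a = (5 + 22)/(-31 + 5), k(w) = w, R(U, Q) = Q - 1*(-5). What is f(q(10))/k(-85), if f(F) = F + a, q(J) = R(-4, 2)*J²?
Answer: -1069/130 ≈ -8.2231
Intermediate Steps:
R(U, Q) = 5 + Q (R(U, Q) = Q + 5 = 5 + Q)
q(J) = 7*J² (q(J) = (5 + 2)*J² = 7*J²)
a = -27/26 (a = 27/(-26) = 27*(-1/26) = -27/26 ≈ -1.0385)
f(F) = -27/26 + F (f(F) = F - 27/26 = -27/26 + F)
f(q(10))/k(-85) = (-27/26 + 7*10²)/(-85) = (-27/26 + 7*100)*(-1/85) = (-27/26 + 700)*(-1/85) = (18173/26)*(-1/85) = -1069/130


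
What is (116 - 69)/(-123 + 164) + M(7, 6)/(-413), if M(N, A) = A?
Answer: 19165/16933 ≈ 1.1318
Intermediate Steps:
(116 - 69)/(-123 + 164) + M(7, 6)/(-413) = (116 - 69)/(-123 + 164) + 6/(-413) = 47/41 - 1/413*6 = 47*(1/41) - 6/413 = 47/41 - 6/413 = 19165/16933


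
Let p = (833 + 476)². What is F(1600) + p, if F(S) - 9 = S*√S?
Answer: 1777490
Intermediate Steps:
F(S) = 9 + S^(3/2) (F(S) = 9 + S*√S = 9 + S^(3/2))
p = 1713481 (p = 1309² = 1713481)
F(1600) + p = (9 + 1600^(3/2)) + 1713481 = (9 + 64000) + 1713481 = 64009 + 1713481 = 1777490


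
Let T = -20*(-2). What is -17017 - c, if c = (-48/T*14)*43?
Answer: -81473/5 ≈ -16295.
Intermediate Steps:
T = 40
c = -3612/5 (c = (-48/40*14)*43 = (-48*1/40*14)*43 = -6/5*14*43 = -84/5*43 = -3612/5 ≈ -722.40)
-17017 - c = -17017 - 1*(-3612/5) = -17017 + 3612/5 = -81473/5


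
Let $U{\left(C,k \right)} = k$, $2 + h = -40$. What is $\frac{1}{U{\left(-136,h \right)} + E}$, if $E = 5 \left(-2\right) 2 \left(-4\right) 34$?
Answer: $\frac{1}{2678} \approx 0.00037341$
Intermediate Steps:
$h = -42$ ($h = -2 - 40 = -42$)
$E = 2720$ ($E = 5 \left(\left(-4\right) \left(-4\right)\right) 34 = 5 \cdot 16 \cdot 34 = 80 \cdot 34 = 2720$)
$\frac{1}{U{\left(-136,h \right)} + E} = \frac{1}{-42 + 2720} = \frac{1}{2678}$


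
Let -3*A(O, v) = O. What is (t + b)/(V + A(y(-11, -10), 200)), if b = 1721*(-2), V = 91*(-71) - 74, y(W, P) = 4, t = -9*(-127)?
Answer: 6897/19609 ≈ 0.35173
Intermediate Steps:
t = 1143
A(O, v) = -O/3
V = -6535 (V = -6461 - 74 = -6535)
b = -3442
(t + b)/(V + A(y(-11, -10), 200)) = (1143 - 3442)/(-6535 - ⅓*4) = -2299/(-6535 - 4/3) = -2299/(-19609/3) = -2299*(-3/19609) = 6897/19609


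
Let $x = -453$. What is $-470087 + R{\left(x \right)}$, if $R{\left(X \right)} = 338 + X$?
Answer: $-470202$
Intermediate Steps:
$-470087 + R{\left(x \right)} = -470087 + \left(338 - 453\right) = -470087 - 115 = -470202$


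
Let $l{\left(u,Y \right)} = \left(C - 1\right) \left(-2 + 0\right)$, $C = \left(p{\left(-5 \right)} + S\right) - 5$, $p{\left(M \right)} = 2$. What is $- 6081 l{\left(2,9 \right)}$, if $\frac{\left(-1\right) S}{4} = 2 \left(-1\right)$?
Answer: $48648$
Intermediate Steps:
$S = 8$ ($S = - 4 \cdot 2 \left(-1\right) = \left(-4\right) \left(-2\right) = 8$)
$C = 5$ ($C = \left(2 + 8\right) - 5 = 10 - 5 = 5$)
$l{\left(u,Y \right)} = -8$ ($l{\left(u,Y \right)} = \left(5 - 1\right) \left(-2 + 0\right) = 4 \left(-2\right) = -8$)
$- 6081 l{\left(2,9 \right)} = \left(-6081\right) \left(-8\right) = 48648$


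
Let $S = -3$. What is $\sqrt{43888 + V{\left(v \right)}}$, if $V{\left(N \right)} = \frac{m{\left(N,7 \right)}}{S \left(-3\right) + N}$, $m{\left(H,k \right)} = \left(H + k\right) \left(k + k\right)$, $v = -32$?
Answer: $\frac{\sqrt{23224802}}{23} \approx 209.53$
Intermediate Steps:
$m{\left(H,k \right)} = 2 k \left(H + k\right)$ ($m{\left(H,k \right)} = \left(H + k\right) 2 k = 2 k \left(H + k\right)$)
$V{\left(N \right)} = \frac{98 + 14 N}{9 + N}$ ($V{\left(N \right)} = \frac{2 \cdot 7 \left(N + 7\right)}{\left(-3\right) \left(-3\right) + N} = \frac{2 \cdot 7 \left(7 + N\right)}{9 + N} = \frac{98 + 14 N}{9 + N}$)
$\sqrt{43888 + V{\left(v \right)}} = \sqrt{43888 + \frac{14 \left(7 - 32\right)}{9 - 32}} = \sqrt{43888 + 14 \frac{1}{-23} \left(-25\right)} = \sqrt{43888 + 14 \left(- \frac{1}{23}\right) \left(-25\right)} = \sqrt{43888 + \frac{350}{23}} = \sqrt{\frac{1009774}{23}} = \frac{\sqrt{23224802}}{23}$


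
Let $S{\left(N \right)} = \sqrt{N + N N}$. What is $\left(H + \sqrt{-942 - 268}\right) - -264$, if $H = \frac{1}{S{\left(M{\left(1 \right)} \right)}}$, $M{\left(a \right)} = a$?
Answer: $264 + \frac{\sqrt{2}}{2} + 11 i \sqrt{10} \approx 264.71 + 34.785 i$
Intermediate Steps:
$S{\left(N \right)} = \sqrt{N + N^{2}}$
$H = \frac{\sqrt{2}}{2}$ ($H = \frac{1}{\sqrt{1 \left(1 + 1\right)}} = \frac{1}{\sqrt{1 \cdot 2}} = \frac{1}{\sqrt{2}} = \frac{\sqrt{2}}{2} \approx 0.70711$)
$\left(H + \sqrt{-942 - 268}\right) - -264 = \left(\frac{\sqrt{2}}{2} + \sqrt{-942 - 268}\right) - -264 = \left(\frac{\sqrt{2}}{2} + \sqrt{-1210}\right) + 264 = \left(\frac{\sqrt{2}}{2} + 11 i \sqrt{10}\right) + 264 = 264 + \frac{\sqrt{2}}{2} + 11 i \sqrt{10}$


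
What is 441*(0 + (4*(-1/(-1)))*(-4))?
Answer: -7056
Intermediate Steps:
441*(0 + (4*(-1/(-1)))*(-4)) = 441*(0 + (4*(-1*(-1)))*(-4)) = 441*(0 + (4*1)*(-4)) = 441*(0 + 4*(-4)) = 441*(0 - 16) = 441*(-16) = -7056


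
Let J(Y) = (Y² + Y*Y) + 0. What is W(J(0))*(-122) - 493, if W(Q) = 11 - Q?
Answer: -1835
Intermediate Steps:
J(Y) = 2*Y² (J(Y) = (Y² + Y²) + 0 = 2*Y² + 0 = 2*Y²)
W(J(0))*(-122) - 493 = (11 - 2*0²)*(-122) - 493 = (11 - 2*0)*(-122) - 493 = (11 - 1*0)*(-122) - 493 = (11 + 0)*(-122) - 493 = 11*(-122) - 493 = -1342 - 493 = -1835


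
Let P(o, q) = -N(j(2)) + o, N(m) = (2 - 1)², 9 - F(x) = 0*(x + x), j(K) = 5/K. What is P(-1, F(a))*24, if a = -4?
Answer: -48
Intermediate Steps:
F(x) = 9 (F(x) = 9 - 0*(x + x) = 9 - 0*2*x = 9 - 1*0 = 9 + 0 = 9)
N(m) = 1 (N(m) = 1² = 1)
P(o, q) = -1 + o (P(o, q) = -1*1 + o = -1 + o)
P(-1, F(a))*24 = (-1 - 1)*24 = -2*24 = -48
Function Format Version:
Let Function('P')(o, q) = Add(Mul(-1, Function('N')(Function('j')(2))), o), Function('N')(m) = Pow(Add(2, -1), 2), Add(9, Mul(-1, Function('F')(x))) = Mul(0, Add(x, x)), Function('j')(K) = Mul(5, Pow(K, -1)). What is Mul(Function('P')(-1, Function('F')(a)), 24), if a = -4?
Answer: -48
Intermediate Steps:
Function('F')(x) = 9 (Function('F')(x) = Add(9, Mul(-1, Mul(0, Add(x, x)))) = Add(9, Mul(-1, Mul(0, Mul(2, x)))) = Add(9, Mul(-1, 0)) = Add(9, 0) = 9)
Function('N')(m) = 1 (Function('N')(m) = Pow(1, 2) = 1)
Function('P')(o, q) = Add(-1, o) (Function('P')(o, q) = Add(Mul(-1, 1), o) = Add(-1, o))
Mul(Function('P')(-1, Function('F')(a)), 24) = Mul(Add(-1, -1), 24) = Mul(-2, 24) = -48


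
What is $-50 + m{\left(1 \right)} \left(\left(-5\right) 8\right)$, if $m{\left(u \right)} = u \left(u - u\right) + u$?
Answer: $-90$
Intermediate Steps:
$m{\left(u \right)} = u$ ($m{\left(u \right)} = u 0 + u = 0 + u = u$)
$-50 + m{\left(1 \right)} \left(\left(-5\right) 8\right) = -50 + 1 \left(\left(-5\right) 8\right) = -50 + 1 \left(-40\right) = -50 - 40 = -90$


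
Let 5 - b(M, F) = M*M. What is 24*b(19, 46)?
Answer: -8544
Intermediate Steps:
b(M, F) = 5 - M² (b(M, F) = 5 - M*M = 5 - M²)
24*b(19, 46) = 24*(5 - 1*19²) = 24*(5 - 1*361) = 24*(5 - 361) = 24*(-356) = -8544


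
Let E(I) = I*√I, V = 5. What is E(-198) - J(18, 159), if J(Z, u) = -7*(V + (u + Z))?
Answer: 1274 - 594*I*√22 ≈ 1274.0 - 2786.1*I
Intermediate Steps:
E(I) = I^(3/2)
J(Z, u) = -35 - 7*Z - 7*u (J(Z, u) = -7*(5 + (u + Z)) = -7*(5 + (Z + u)) = -7*(5 + Z + u) = -35 - 7*Z - 7*u)
E(-198) - J(18, 159) = (-198)^(3/2) - (-35 - 7*18 - 7*159) = -594*I*√22 - (-35 - 126 - 1113) = -594*I*√22 - 1*(-1274) = -594*I*√22 + 1274 = 1274 - 594*I*√22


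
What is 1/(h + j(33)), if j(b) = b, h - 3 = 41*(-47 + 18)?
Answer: -1/1153 ≈ -0.00086730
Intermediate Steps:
h = -1186 (h = 3 + 41*(-47 + 18) = 3 + 41*(-29) = 3 - 1189 = -1186)
1/(h + j(33)) = 1/(-1186 + 33) = 1/(-1153) = -1/1153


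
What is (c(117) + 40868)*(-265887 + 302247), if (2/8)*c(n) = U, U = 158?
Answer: 1508940000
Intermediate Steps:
c(n) = 632 (c(n) = 4*158 = 632)
(c(117) + 40868)*(-265887 + 302247) = (632 + 40868)*(-265887 + 302247) = 41500*36360 = 1508940000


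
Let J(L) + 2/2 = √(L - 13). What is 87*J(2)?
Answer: -87 + 87*I*√11 ≈ -87.0 + 288.55*I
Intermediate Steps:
J(L) = -1 + √(-13 + L) (J(L) = -1 + √(L - 13) = -1 + √(-13 + L))
87*J(2) = 87*(-1 + √(-13 + 2)) = 87*(-1 + √(-11)) = 87*(-1 + I*√11) = -87 + 87*I*√11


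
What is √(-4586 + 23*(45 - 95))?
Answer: 2*I*√1434 ≈ 75.736*I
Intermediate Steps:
√(-4586 + 23*(45 - 95)) = √(-4586 + 23*(-50)) = √(-4586 - 1150) = √(-5736) = 2*I*√1434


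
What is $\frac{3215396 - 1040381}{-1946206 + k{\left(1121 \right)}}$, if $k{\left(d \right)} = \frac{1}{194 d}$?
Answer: $- \frac{157669737370}{141083067881} \approx -1.1176$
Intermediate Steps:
$k{\left(d \right)} = \frac{1}{194 d}$
$\frac{3215396 - 1040381}{-1946206 + k{\left(1121 \right)}} = \frac{3215396 - 1040381}{-1946206 + \frac{1}{194 \cdot 1121}} = \frac{2175015}{-1946206 + \frac{1}{194} \cdot \frac{1}{1121}} = \frac{2175015}{-1946206 + \frac{1}{217474}} = \frac{2175015}{- \frac{423249203643}{217474}} = 2175015 \left(- \frac{217474}{423249203643}\right) = - \frac{157669737370}{141083067881}$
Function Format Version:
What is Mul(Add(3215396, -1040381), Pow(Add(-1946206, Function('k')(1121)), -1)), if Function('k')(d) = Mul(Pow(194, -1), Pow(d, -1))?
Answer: Rational(-157669737370, 141083067881) ≈ -1.1176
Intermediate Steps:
Function('k')(d) = Mul(Rational(1, 194), Pow(d, -1))
Mul(Add(3215396, -1040381), Pow(Add(-1946206, Function('k')(1121)), -1)) = Mul(Add(3215396, -1040381), Pow(Add(-1946206, Mul(Rational(1, 194), Pow(1121, -1))), -1)) = Mul(2175015, Pow(Add(-1946206, Mul(Rational(1, 194), Rational(1, 1121))), -1)) = Mul(2175015, Pow(Add(-1946206, Rational(1, 217474)), -1)) = Mul(2175015, Pow(Rational(-423249203643, 217474), -1)) = Mul(2175015, Rational(-217474, 423249203643)) = Rational(-157669737370, 141083067881)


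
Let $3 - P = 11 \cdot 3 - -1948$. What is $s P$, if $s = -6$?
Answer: $11868$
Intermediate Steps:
$P = -1978$ ($P = 3 - \left(11 \cdot 3 - -1948\right) = 3 - \left(33 + 1948\right) = 3 - 1981 = -1978$)
$s P = \left(-6\right) \left(-1978\right) = 11868$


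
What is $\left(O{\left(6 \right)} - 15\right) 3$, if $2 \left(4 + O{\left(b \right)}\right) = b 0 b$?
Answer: $-57$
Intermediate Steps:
$O{\left(b \right)} = -4$ ($O{\left(b \right)} = -4 + \frac{b 0 b}{2} = -4 + \frac{0 b}{2} = -4 + \frac{1}{2} \cdot 0 = -4 + 0 = -4$)
$\left(O{\left(6 \right)} - 15\right) 3 = \left(-4 - 15\right) 3 = \left(-19\right) 3 = -57$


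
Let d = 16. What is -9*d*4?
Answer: -576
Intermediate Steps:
-9*d*4 = -9*16*4 = -144*4 = -576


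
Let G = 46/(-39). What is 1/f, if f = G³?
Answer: -59319/97336 ≈ -0.60942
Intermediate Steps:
G = -46/39 (G = 46*(-1/39) = -46/39 ≈ -1.1795)
f = -97336/59319 (f = (-46/39)³ = -97336/59319 ≈ -1.6409)
1/f = 1/(-97336/59319) = -59319/97336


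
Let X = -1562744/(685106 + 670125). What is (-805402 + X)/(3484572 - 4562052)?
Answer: 545753660303/730117148940 ≈ 0.74749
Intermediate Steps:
X = -1562744/1355231 ≈ -1.1531
(-805402 + X)/(3484572 - 4562052) = (-805402 - 1562744/1355231)/(3484572 - 4562052) = -1091507320606/1355231/(-1077480) = -1091507320606/1355231*(-1/1077480) = 545753660303/730117148940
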